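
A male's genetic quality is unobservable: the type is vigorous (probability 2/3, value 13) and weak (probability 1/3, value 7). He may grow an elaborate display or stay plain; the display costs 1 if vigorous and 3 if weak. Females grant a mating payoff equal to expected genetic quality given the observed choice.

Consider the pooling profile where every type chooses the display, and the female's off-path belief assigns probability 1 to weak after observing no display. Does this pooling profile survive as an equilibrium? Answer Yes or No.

On path, the female holds the prior and pays 2/3·13 + 1/3·7 = 11. Off path (no display), believing weak, it pays 7.
vigorous: the display nets 11 − 1 = 10; no display nets 7. vigorous stays.
weak: the display nets 11 − 3 = 8; no display nets 7. weak stays.
No type deviates, so pooling is sustained.

Yes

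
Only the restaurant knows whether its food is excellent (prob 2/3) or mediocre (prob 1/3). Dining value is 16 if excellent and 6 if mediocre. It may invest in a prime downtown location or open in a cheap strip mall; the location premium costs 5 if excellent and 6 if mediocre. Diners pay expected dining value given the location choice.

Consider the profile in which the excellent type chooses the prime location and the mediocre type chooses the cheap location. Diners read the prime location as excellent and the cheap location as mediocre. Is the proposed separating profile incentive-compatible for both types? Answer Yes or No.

Under these beliefs, the prime location earns price premium 16 and the cheap location earns price premium 6.
excellent: the prime location nets 16 − 5 = 11; the cheap location nets 6. excellent prefers the prime location.
mediocre: the prime location nets 16 − 6 = 10; the cheap location nets 6. mediocre would deviate to the prime location.
mediocre has a profitable deviation, so the profile is not an equilibrium.

No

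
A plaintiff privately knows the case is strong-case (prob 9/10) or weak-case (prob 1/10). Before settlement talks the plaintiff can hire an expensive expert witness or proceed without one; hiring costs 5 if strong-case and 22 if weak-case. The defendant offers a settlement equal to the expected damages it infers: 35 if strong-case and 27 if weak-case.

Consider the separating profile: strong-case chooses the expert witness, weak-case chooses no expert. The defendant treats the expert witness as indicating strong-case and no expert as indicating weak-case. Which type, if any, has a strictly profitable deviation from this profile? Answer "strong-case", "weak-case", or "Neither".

The expert witness pays 35; no expert pays 27.
strong-case: assigned the expert witness, nets 35 − 5 = 30; deviating to no expert nets 27.
weak-case: assigned no expert, nets 27; deviating to the expert witness nets 35 − 22 = 13.
Both types strictly prefer their assigned action; no profitable deviation.

Neither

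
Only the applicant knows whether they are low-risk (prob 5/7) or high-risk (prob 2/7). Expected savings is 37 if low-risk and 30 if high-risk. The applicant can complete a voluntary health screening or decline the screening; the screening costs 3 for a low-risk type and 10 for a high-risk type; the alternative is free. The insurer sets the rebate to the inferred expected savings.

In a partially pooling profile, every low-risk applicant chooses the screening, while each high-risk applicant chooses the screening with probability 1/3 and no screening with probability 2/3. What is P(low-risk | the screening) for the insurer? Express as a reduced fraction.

15/17

P(the screening) = (5/7)·1 + (2/7)·(1/3) = 17/21.
By Bayes' rule, P(low-risk | the screening) = (5/7) / (17/21) = 15/17.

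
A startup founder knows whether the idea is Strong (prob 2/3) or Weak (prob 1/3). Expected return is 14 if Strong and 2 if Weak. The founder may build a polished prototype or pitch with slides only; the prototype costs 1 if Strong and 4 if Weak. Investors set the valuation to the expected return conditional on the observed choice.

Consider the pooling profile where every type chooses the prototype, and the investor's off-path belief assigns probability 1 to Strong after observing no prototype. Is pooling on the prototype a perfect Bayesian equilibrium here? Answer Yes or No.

No

On path, the investor holds the prior and pays 2/3·14 + 1/3·2 = 10. Off path (no prototype), believing Strong, it pays 14.
Strong: the prototype nets 10 − 1 = 9; no prototype nets 14. Strong would deviate.
Weak: the prototype nets 10 − 4 = 6; no prototype nets 14. Weak would deviate.
A type deviates, so pooling fails.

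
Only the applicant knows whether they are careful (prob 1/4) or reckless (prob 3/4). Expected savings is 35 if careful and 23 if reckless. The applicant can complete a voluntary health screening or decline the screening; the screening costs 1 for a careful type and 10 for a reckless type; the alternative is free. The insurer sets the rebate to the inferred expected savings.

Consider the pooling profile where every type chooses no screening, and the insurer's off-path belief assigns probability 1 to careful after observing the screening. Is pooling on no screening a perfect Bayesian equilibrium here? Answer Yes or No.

No

On path, the insurer holds the prior and pays 1/4·35 + 3/4·23 = 26. Off path (the screening), believing careful, it pays 35.
careful: no screening nets 26; the screening nets 35 − 1 = 34. careful would deviate.
reckless: no screening nets 26; the screening nets 35 − 10 = 25. reckless stays.
A type deviates, so pooling fails.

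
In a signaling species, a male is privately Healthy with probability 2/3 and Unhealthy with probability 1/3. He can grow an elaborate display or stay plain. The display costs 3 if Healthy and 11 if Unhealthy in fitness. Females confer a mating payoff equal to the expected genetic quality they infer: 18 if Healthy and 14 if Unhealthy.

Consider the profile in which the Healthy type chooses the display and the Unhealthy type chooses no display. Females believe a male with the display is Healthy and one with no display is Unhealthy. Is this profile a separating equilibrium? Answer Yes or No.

Under these beliefs, the display earns mating payoff 18 and no display earns mating payoff 14.
Healthy: the display nets 18 − 3 = 15; no display nets 14. Healthy prefers the display.
Unhealthy: the display nets 18 − 11 = 7; no display nets 14. Unhealthy prefers no display.
Neither type deviates, so the separating profile is an equilibrium.

Yes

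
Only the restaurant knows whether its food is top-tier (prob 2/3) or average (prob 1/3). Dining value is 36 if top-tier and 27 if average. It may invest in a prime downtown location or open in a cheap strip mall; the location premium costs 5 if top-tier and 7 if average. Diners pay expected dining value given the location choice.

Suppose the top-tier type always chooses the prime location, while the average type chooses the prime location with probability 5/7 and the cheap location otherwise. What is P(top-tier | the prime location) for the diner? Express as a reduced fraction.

P(the prime location) = (2/3)·1 + (1/3)·(5/7) = 19/21.
By Bayes' rule, P(top-tier | the prime location) = (2/3) / (19/21) = 14/19.

14/19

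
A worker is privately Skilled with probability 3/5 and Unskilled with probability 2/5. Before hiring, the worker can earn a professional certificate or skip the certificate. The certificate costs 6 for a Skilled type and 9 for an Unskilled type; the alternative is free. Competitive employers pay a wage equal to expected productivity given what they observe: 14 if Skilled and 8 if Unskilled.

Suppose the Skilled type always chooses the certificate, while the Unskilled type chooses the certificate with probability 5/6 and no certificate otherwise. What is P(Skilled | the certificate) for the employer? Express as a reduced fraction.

9/14

P(the certificate) = (3/5)·1 + (2/5)·(5/6) = 14/15.
By Bayes' rule, P(Skilled | the certificate) = (3/5) / (14/15) = 9/14.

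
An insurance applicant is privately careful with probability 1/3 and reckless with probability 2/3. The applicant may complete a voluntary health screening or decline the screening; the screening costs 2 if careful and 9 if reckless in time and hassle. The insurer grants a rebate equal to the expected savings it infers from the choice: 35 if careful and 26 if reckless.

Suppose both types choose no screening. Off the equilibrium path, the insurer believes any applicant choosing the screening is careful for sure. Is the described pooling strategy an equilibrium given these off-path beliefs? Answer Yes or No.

No

On path, the insurer holds the prior and pays 1/3·35 + 2/3·26 = 29. Off path (the screening), believing careful, it pays 35.
careful: no screening nets 29; the screening nets 35 − 2 = 33. careful would deviate.
reckless: no screening nets 29; the screening nets 35 − 9 = 26. reckless stays.
A type deviates, so pooling fails.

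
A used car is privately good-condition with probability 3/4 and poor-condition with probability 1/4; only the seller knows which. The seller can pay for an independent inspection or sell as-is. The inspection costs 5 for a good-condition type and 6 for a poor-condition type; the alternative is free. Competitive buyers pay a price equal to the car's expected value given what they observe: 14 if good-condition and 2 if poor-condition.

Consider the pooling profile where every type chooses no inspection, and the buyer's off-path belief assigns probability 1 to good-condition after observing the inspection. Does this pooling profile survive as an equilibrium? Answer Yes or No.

On path, the buyer holds the prior and pays 3/4·14 + 1/4·2 = 11. Off path (the inspection), believing good-condition, it pays 14.
good-condition: no inspection nets 11; the inspection nets 14 − 5 = 9. good-condition stays.
poor-condition: no inspection nets 11; the inspection nets 14 − 6 = 8. poor-condition stays.
No type deviates, so pooling is sustained.

Yes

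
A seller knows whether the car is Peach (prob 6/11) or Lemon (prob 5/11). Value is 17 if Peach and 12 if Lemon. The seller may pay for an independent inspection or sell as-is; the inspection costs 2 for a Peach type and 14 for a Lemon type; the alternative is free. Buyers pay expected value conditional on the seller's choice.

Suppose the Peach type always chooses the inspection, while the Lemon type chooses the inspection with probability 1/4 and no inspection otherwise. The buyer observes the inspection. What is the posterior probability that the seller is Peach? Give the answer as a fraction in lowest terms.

24/29

P(the inspection) = (6/11)·1 + (5/11)·(1/4) = 29/44.
By Bayes' rule, P(Peach | the inspection) = (6/11) / (29/44) = 24/29.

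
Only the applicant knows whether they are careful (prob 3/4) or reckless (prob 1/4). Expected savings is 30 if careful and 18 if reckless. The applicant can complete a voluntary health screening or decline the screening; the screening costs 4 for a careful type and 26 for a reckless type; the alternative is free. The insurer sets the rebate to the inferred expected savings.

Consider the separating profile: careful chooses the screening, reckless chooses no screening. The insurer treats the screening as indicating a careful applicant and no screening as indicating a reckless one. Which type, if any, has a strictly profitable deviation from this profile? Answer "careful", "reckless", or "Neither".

The screening pays 30; no screening pays 18.
careful: assigned the screening, nets 30 − 4 = 26; deviating to no screening nets 18.
reckless: assigned no screening, nets 18; deviating to the screening nets 30 − 26 = 4.
Both types strictly prefer their assigned action; no profitable deviation.

Neither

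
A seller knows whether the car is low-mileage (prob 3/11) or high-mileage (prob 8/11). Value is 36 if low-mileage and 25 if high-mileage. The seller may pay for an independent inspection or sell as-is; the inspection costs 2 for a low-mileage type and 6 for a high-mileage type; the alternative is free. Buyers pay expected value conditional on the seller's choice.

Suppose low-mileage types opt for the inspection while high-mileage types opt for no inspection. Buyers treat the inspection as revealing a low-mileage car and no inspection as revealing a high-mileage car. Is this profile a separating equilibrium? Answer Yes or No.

Under these beliefs, the inspection earns price 36 and no inspection earns price 25.
low-mileage: the inspection nets 36 − 2 = 34; no inspection nets 25. low-mileage prefers the inspection.
high-mileage: the inspection nets 36 − 6 = 30; no inspection nets 25. high-mileage would deviate to the inspection.
high-mileage has a profitable deviation, so the profile is not an equilibrium.

No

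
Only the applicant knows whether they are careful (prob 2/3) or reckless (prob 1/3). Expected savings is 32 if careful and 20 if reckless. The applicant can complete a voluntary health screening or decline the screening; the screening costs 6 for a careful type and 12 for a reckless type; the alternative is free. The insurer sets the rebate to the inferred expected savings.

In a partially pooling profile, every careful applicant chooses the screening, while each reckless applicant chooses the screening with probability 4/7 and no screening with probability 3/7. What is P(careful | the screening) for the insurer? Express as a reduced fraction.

7/9

P(the screening) = (2/3)·1 + (1/3)·(4/7) = 6/7.
By Bayes' rule, P(careful | the screening) = (2/3) / (6/7) = 7/9.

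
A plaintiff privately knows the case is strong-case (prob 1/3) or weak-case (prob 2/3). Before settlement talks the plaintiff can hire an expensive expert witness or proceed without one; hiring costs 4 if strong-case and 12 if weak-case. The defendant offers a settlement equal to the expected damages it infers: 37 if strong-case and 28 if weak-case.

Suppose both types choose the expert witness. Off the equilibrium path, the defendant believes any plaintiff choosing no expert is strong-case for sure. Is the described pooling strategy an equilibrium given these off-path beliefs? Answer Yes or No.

On path, the defendant holds the prior and pays 1/3·37 + 2/3·28 = 31. Off path (no expert), believing strong-case, it pays 37.
strong-case: the expert witness nets 31 − 4 = 27; no expert nets 37. strong-case would deviate.
weak-case: the expert witness nets 31 − 12 = 19; no expert nets 37. weak-case would deviate.
A type deviates, so pooling fails.

No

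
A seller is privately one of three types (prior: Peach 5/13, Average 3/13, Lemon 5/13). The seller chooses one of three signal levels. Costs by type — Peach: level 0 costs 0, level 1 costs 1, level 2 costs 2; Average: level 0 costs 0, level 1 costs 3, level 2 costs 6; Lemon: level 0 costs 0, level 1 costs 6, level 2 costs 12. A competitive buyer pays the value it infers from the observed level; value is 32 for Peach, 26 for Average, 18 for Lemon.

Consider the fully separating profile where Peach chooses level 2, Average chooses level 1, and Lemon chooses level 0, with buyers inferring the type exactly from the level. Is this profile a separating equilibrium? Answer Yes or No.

No

Separating prices: level 2 → 32, level 1 → 26, level 0 → 18.
Peach (assigned level 2): level 0: 18 − 0 = 18; level 1: 26 − 1 = 25; level 2: 32 − 2 = 30. Peach stays.
Average (assigned level 1): level 0: 18 − 0 = 18; level 1: 26 − 3 = 23; level 2: 32 − 6 = 26. Average prefers level 2.
Lemon (assigned level 0): level 0: 18 − 0 = 18; level 1: 26 − 6 = 20; level 2: 32 − 12 = 20. Lemon prefers level 1.
At least one type deviates; the separating profile fails.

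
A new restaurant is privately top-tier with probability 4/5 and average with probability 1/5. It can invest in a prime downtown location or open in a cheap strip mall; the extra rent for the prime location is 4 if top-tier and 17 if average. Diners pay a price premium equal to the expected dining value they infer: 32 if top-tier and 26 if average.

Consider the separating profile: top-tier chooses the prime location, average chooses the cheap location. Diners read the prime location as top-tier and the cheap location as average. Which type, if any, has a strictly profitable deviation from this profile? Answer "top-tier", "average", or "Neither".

Neither

The prime location pays 32; the cheap location pays 26.
top-tier: assigned the prime location, nets 32 − 4 = 28; deviating to the cheap location nets 26.
average: assigned the cheap location, nets 26; deviating to the prime location nets 32 − 17 = 15.
Both types strictly prefer their assigned action; no profitable deviation.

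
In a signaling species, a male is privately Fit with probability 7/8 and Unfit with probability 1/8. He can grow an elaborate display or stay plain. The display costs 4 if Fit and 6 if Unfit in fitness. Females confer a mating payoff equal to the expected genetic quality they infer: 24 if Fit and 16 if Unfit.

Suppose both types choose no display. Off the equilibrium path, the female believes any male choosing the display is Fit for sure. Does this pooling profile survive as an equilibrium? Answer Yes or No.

On path, the female holds the prior and pays 7/8·24 + 1/8·16 = 23. Off path (the display), believing Fit, it pays 24.
Fit: no display nets 23; the display nets 24 − 4 = 20. Fit stays.
Unfit: no display nets 23; the display nets 24 − 6 = 18. Unfit stays.
No type deviates, so pooling is sustained.

Yes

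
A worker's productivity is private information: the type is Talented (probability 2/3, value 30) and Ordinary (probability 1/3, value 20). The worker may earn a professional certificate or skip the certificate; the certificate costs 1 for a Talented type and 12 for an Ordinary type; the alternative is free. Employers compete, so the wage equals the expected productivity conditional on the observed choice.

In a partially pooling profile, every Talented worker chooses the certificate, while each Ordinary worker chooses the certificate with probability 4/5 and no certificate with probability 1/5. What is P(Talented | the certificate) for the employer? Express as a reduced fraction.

5/7

P(the certificate) = (2/3)·1 + (1/3)·(4/5) = 14/15.
By Bayes' rule, P(Talented | the certificate) = (2/3) / (14/15) = 5/7.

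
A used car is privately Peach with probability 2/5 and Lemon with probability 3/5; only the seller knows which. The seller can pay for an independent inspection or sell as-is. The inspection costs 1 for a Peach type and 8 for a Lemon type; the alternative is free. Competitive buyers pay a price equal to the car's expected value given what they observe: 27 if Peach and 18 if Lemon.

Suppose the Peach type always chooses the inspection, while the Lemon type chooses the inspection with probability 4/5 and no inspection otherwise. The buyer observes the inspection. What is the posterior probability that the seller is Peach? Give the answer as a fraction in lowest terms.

5/11

P(the inspection) = (2/5)·1 + (3/5)·(4/5) = 22/25.
By Bayes' rule, P(Peach | the inspection) = (2/5) / (22/25) = 5/11.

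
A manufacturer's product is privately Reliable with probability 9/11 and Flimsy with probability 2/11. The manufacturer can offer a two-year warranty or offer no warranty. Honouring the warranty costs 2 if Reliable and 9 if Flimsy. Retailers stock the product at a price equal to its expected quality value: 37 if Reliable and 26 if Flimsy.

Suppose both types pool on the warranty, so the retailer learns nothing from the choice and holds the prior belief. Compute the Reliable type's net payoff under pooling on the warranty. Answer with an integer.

Pooled price = 9/11·37 + 2/11·26 = 35.
Reliable pays cost 2 for the warranty, so net payoff = 35 − 2 = 33.

33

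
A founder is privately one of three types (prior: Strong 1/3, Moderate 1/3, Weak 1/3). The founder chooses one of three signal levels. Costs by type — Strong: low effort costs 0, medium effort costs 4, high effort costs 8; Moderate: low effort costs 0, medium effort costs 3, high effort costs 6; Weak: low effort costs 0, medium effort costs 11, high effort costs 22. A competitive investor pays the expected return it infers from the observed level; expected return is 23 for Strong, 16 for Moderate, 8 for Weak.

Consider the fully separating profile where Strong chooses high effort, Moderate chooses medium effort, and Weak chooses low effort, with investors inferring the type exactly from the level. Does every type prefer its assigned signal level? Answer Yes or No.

Separating valuations: high effort → 23, medium effort → 16, low effort → 8.
Strong (assigned high effort): low effort: 8 − 0 = 8; medium effort: 16 − 4 = 12; high effort: 23 − 8 = 15. Strong stays.
Moderate (assigned medium effort): low effort: 8 − 0 = 8; medium effort: 16 − 3 = 13; high effort: 23 − 6 = 17. Moderate prefers high effort.
Weak (assigned low effort): low effort: 8 − 0 = 8; medium effort: 16 − 11 = 5; high effort: 23 − 22 = 1. Weak stays.
At least one type deviates; the separating profile fails.

No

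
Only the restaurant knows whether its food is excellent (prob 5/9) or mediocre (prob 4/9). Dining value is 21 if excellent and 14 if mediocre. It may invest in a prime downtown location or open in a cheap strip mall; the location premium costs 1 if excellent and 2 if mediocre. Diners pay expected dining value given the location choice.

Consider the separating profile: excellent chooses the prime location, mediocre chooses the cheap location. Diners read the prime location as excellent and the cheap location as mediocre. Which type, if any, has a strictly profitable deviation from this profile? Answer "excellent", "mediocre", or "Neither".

The prime location pays 21; the cheap location pays 14.
excellent: assigned the prime location, nets 21 − 1 = 20; deviating to the cheap location nets 14.
mediocre: assigned the cheap location, nets 14; deviating to the prime location nets 21 − 2 = 19.
The mediocre type gains 5 by deviating.

mediocre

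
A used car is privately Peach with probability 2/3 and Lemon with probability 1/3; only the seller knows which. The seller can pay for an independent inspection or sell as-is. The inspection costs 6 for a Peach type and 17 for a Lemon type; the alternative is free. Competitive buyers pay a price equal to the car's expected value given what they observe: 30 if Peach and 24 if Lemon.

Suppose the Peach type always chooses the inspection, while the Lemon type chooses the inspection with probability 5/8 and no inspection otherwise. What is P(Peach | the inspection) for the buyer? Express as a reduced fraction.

P(the inspection) = (2/3)·1 + (1/3)·(5/8) = 7/8.
By Bayes' rule, P(Peach | the inspection) = (2/3) / (7/8) = 16/21.

16/21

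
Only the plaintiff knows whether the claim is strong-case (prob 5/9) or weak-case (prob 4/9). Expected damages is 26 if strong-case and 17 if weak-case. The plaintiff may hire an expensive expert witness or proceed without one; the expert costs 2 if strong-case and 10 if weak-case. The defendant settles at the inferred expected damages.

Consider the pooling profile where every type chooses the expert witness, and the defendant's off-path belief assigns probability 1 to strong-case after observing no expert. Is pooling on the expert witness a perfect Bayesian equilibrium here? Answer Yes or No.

On path, the defendant holds the prior and pays 5/9·26 + 4/9·17 = 22. Off path (no expert), believing strong-case, it pays 26.
strong-case: the expert witness nets 22 − 2 = 20; no expert nets 26. strong-case would deviate.
weak-case: the expert witness nets 22 − 10 = 12; no expert nets 26. weak-case would deviate.
A type deviates, so pooling fails.

No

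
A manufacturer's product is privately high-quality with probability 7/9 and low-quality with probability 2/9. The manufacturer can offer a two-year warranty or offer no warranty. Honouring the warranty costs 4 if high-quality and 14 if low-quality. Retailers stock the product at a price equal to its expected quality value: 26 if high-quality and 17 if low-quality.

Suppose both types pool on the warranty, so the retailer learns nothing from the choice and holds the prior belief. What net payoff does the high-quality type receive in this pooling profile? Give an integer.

Pooled price = 7/9·26 + 2/9·17 = 24.
high-quality pays cost 4 for the warranty, so net payoff = 24 − 4 = 20.

20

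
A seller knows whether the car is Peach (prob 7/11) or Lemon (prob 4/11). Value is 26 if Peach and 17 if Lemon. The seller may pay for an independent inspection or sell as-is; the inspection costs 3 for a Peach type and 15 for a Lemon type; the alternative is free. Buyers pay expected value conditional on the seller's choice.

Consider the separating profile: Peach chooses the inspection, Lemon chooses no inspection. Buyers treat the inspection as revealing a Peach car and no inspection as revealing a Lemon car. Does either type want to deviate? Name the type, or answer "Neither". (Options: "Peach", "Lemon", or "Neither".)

Neither

The inspection pays 26; no inspection pays 17.
Peach: assigned the inspection, nets 26 − 3 = 23; deviating to no inspection nets 17.
Lemon: assigned no inspection, nets 17; deviating to the inspection nets 26 − 15 = 11.
Both types strictly prefer their assigned action; no profitable deviation.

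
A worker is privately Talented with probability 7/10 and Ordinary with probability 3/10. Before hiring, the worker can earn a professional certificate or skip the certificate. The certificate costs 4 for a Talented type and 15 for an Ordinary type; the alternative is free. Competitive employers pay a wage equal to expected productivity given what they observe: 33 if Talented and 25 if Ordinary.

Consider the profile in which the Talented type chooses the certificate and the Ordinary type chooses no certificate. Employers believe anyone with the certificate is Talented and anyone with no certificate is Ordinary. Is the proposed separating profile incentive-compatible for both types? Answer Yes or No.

Under these beliefs, the certificate earns wage 33 and no certificate earns wage 25.
Talented: the certificate nets 33 − 4 = 29; no certificate nets 25. Talented prefers the certificate.
Ordinary: the certificate nets 33 − 15 = 18; no certificate nets 25. Ordinary prefers no certificate.
Neither type deviates, so the separating profile is an equilibrium.

Yes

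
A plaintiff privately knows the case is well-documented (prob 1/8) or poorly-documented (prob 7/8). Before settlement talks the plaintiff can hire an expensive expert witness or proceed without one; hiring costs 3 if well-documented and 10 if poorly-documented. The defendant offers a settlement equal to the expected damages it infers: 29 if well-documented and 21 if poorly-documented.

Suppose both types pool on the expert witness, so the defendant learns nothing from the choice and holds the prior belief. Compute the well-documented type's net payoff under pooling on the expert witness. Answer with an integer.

Pooled settlement = 1/8·29 + 7/8·21 = 22.
well-documented pays cost 3 for the expert witness, so net payoff = 22 − 3 = 19.

19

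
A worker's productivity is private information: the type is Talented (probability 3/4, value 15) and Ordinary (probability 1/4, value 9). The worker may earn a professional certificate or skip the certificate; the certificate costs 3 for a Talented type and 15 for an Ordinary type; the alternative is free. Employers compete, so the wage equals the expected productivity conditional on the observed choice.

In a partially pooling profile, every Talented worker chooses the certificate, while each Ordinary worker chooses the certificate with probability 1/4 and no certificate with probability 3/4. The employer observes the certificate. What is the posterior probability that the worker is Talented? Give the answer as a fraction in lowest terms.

P(the certificate) = (3/4)·1 + (1/4)·(1/4) = 13/16.
By Bayes' rule, P(Talented | the certificate) = (3/4) / (13/16) = 12/13.

12/13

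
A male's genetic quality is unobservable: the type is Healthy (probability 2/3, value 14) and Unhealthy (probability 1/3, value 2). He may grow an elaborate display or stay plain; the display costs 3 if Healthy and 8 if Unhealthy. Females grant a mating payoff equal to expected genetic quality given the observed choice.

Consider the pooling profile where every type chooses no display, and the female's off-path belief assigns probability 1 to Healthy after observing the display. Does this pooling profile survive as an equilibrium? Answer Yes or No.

On path, the female holds the prior and pays 2/3·14 + 1/3·2 = 10. Off path (the display), believing Healthy, it pays 14.
Healthy: no display nets 10; the display nets 14 − 3 = 11. Healthy would deviate.
Unhealthy: no display nets 10; the display nets 14 − 8 = 6. Unhealthy stays.
A type deviates, so pooling fails.

No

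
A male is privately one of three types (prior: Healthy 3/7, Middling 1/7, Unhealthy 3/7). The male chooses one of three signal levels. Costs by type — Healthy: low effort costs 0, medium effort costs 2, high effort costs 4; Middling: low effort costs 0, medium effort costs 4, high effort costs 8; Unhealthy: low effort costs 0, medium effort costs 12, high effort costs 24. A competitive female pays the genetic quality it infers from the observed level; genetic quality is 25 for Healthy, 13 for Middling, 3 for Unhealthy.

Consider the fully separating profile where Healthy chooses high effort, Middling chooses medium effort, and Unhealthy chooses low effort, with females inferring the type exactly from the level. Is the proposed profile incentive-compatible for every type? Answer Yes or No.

No

Separating mating payoffs: high effort → 25, medium effort → 13, low effort → 3.
Healthy (assigned high effort): low effort: 3 − 0 = 3; medium effort: 13 − 2 = 11; high effort: 25 − 4 = 21. Healthy stays.
Middling (assigned medium effort): low effort: 3 − 0 = 3; medium effort: 13 − 4 = 9; high effort: 25 − 8 = 17. Middling prefers high effort.
Unhealthy (assigned low effort): low effort: 3 − 0 = 3; medium effort: 13 − 12 = 1; high effort: 25 − 24 = 1. Unhealthy stays.
At least one type deviates; the separating profile fails.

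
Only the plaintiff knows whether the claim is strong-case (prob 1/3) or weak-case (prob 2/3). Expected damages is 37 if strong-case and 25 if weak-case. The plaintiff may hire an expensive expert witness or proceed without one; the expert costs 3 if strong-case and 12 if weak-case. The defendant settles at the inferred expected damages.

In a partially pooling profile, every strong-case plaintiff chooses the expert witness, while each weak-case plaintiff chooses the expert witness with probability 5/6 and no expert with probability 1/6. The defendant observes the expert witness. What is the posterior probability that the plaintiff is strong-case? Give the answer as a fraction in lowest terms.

3/8

P(the expert witness) = (1/3)·1 + (2/3)·(5/6) = 8/9.
By Bayes' rule, P(strong-case | the expert witness) = (1/3) / (8/9) = 3/8.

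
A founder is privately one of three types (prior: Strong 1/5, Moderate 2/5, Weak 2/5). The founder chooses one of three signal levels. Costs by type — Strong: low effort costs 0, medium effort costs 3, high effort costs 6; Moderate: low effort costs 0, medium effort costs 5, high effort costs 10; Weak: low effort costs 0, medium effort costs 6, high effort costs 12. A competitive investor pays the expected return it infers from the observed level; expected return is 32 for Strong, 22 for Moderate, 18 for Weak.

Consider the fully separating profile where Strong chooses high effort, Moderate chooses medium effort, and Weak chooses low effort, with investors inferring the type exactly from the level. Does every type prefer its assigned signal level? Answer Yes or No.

Separating valuations: high effort → 32, medium effort → 22, low effort → 18.
Strong (assigned high effort): low effort: 18 − 0 = 18; medium effort: 22 − 3 = 19; high effort: 32 − 6 = 26. Strong stays.
Moderate (assigned medium effort): low effort: 18 − 0 = 18; medium effort: 22 − 5 = 17; high effort: 32 − 10 = 22. Moderate prefers high effort.
Weak (assigned low effort): low effort: 18 − 0 = 18; medium effort: 22 − 6 = 16; high effort: 32 − 12 = 20. Weak prefers high effort.
At least one type deviates; the separating profile fails.

No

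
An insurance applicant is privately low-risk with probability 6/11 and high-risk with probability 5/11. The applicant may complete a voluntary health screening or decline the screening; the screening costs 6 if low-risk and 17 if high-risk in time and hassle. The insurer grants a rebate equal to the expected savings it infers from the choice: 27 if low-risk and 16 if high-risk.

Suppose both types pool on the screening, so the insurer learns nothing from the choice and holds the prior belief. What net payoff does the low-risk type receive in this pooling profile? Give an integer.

16

Pooled rebate = 6/11·27 + 5/11·16 = 22.
low-risk pays cost 6 for the screening, so net payoff = 22 − 6 = 16.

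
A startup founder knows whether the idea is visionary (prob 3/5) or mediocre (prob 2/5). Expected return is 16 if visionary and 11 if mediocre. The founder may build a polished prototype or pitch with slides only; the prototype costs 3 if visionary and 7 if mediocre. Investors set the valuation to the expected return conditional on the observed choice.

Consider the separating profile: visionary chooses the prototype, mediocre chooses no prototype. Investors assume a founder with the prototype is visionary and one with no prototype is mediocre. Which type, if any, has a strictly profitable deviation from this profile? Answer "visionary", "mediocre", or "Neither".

Neither

The prototype pays 16; no prototype pays 11.
visionary: assigned the prototype, nets 16 − 3 = 13; deviating to no prototype nets 11.
mediocre: assigned no prototype, nets 11; deviating to the prototype nets 16 − 7 = 9.
Both types strictly prefer their assigned action; no profitable deviation.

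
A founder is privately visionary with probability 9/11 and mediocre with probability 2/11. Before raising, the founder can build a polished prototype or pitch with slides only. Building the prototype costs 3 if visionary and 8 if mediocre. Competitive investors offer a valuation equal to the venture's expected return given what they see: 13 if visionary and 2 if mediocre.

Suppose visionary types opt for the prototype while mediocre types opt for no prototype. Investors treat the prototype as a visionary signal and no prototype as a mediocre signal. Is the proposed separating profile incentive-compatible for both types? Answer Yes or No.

No

Under these beliefs, the prototype earns valuation 13 and no prototype earns valuation 2.
visionary: the prototype nets 13 − 3 = 10; no prototype nets 2. visionary prefers the prototype.
mediocre: the prototype nets 13 − 8 = 5; no prototype nets 2. mediocre would deviate to the prototype.
mediocre has a profitable deviation, so the profile is not an equilibrium.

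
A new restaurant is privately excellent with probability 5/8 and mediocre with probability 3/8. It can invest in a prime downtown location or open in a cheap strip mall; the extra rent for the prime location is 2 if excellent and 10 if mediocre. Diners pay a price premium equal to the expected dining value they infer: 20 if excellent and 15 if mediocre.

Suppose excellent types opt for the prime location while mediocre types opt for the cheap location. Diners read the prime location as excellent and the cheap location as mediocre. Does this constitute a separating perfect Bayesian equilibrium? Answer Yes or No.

Under these beliefs, the prime location earns price premium 20 and the cheap location earns price premium 15.
excellent: the prime location nets 20 − 2 = 18; the cheap location nets 15. excellent prefers the prime location.
mediocre: the prime location nets 20 − 10 = 10; the cheap location nets 15. mediocre prefers the cheap location.
Neither type deviates, so the separating profile is an equilibrium.

Yes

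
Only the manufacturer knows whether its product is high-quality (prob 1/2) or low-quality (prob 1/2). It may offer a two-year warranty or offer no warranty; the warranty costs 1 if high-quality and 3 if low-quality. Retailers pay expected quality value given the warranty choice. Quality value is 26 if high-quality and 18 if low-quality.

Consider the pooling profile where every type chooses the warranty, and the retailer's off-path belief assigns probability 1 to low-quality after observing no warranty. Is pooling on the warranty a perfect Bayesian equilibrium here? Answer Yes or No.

On path, the retailer holds the prior and pays 1/2·26 + 1/2·18 = 22. Off path (no warranty), believing low-quality, it pays 18.
high-quality: the warranty nets 22 − 1 = 21; no warranty nets 18. high-quality stays.
low-quality: the warranty nets 22 − 3 = 19; no warranty nets 18. low-quality stays.
No type deviates, so pooling is sustained.

Yes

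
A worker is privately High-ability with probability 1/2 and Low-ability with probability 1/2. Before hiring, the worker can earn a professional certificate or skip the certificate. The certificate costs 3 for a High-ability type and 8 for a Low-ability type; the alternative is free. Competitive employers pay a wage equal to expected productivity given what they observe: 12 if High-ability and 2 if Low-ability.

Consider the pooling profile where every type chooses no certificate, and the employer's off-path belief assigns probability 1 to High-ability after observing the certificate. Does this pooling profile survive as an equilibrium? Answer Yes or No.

No

On path, the employer holds the prior and pays 1/2·12 + 1/2·2 = 7. Off path (the certificate), believing High-ability, it pays 12.
High-ability: no certificate nets 7; the certificate nets 12 − 3 = 9. High-ability would deviate.
Low-ability: no certificate nets 7; the certificate nets 12 − 8 = 4. Low-ability stays.
A type deviates, so pooling fails.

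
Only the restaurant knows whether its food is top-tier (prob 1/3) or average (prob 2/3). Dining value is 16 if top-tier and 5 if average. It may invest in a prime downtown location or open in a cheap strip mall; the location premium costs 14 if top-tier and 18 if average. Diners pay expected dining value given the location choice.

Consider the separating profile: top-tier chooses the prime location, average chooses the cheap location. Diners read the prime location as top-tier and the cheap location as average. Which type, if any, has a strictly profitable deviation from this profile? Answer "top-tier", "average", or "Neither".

The prime location pays 16; the cheap location pays 5.
top-tier: assigned the prime location, nets 16 − 14 = 2; deviating to the cheap location nets 5.
average: assigned the cheap location, nets 5; deviating to the prime location nets 16 − 18 = -2.
The top-tier type gains 3 by deviating.

top-tier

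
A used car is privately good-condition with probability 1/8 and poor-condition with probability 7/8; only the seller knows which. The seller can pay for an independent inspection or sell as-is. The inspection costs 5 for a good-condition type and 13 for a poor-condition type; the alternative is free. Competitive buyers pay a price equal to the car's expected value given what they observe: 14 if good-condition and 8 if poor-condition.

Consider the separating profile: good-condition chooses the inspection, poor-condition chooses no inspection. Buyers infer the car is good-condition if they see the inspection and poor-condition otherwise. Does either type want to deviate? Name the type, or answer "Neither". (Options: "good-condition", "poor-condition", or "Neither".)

The inspection pays 14; no inspection pays 8.
good-condition: assigned the inspection, nets 14 − 5 = 9; deviating to no inspection nets 8.
poor-condition: assigned no inspection, nets 8; deviating to the inspection nets 14 − 13 = 1.
Both types strictly prefer their assigned action; no profitable deviation.

Neither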